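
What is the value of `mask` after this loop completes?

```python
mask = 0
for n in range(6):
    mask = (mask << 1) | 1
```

Build 6 consecutive 1-bits: 0b111111
`mask` takes the values: 0 → 1 → 3 → 7 → 15 → 31 → 63

Answer: 63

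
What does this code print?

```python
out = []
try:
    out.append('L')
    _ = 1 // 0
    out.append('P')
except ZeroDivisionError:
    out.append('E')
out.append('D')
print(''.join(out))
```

Execution trace: 'L' (try body) → 'E' (except ZeroDivisionError) → 'D' (after the try/except). Output: LED

Answer: LED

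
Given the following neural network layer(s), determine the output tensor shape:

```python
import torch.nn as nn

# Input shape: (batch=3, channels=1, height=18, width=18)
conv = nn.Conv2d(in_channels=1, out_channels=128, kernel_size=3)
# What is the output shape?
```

Input: (3, 1, 18, 18) -> Output: (3, 128, 16, 16)

Answer: (3, 128, 16, 16)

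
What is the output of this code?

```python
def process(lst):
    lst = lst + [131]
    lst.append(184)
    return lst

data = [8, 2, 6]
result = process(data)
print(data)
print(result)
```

Key concept: rebinding parameter vs mutation.
Step by step:
`data = [8, 2, 6]` → data = [8, 2, 6]
`result = process(data)` → result = [8, 2, 6, 131, 184]
`print(data)` → prints [8, 2, 6]
`print(result)` → prints [8, 2, 6, 131, 184]

Answer:
[8, 2, 6]
[8, 2, 6, 131, 184]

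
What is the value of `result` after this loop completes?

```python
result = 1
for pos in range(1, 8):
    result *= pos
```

7! = 5040
`result` takes the values: 1 → 2 → 6 → 24 → 120 → 720 → 5040

Answer: 5040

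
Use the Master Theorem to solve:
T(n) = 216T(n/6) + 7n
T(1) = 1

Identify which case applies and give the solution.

a=216, b=6, f(n)=7n. log_6(216) = 3. Since c=1 < 3, Case 1 applies: T(n) = Θ(n^log_b(a)) = O(n^3).

Answer: O(n^3) - Case 1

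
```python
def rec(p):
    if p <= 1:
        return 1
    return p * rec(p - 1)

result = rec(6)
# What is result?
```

rec(6) = 6 * 5 * 4 * 3 * 2 * 1 = 720

Answer: 720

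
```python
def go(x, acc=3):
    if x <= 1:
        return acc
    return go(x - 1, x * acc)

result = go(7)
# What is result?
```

Accumulator trace (n, acc): (7, 3) -> (6, 21) -> (5, 126) -> (4, 630) -> (3, 2520) -> (2, 7560) -> (1, 15120) -> return 15120

Answer: 15120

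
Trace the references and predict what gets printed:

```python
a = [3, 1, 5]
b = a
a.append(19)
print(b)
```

Key concept: basic list aliasing.
Step by step:
`a = [3, 1, 5]` → a = [3, 1, 5]
`b = a` → b = [3, 1, 5] (same object as a)
`a.append(19)` → a = [3, 1, 5, 19] (same object as b); b = [3, 1, 5, 19] (same object as a)
`print(b)` → prints [3, 1, 5, 19]

Answer: [3, 1, 5, 19]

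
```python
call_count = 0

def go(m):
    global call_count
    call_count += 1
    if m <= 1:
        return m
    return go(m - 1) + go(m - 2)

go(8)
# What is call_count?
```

Calls(m) = 1 + Calls(m-1) + Calls(m-2); Calls(0)=Calls(1)=1. For m=8 this gives 67.

Answer: 67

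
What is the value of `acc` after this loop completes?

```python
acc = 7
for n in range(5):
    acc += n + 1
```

Start at 7, add 1 to 5 = 22
`acc` takes the values: 7 → 8 → 10 → 13 → 17 → 22

Answer: 22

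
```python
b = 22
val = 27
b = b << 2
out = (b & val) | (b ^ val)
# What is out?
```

Trace:
`b = 22` → b = 22
`val = 27` → val = 27
`b = b << 2` → b = 88
`out = (b & val) | (b ^ val)` → out = 91
So out = 91

Answer: 91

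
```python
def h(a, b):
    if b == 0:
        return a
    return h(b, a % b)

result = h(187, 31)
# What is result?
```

h(187, 31) -> h(31, 1) -> h(1, 0) -> 1

Answer: 1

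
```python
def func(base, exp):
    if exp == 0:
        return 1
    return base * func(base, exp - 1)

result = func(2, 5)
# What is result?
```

func(2, 5) = 2 * 2 * 2 * 2 * 2 = 32

Answer: 32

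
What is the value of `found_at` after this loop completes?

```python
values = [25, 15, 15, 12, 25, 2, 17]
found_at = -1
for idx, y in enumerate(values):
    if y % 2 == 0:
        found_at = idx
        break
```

First even number index in [25, 15, 15, 12, 25, 2, 17]
`found_at` takes the values: -1 → 3

Answer: 3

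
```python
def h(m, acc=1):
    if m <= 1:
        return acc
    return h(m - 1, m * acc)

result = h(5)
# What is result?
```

Accumulator trace (n, acc): (5, 1) -> (4, 5) -> (3, 20) -> (2, 60) -> (1, 120) -> return 120

Answer: 120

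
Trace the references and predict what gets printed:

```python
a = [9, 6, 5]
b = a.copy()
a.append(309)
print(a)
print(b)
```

Key concept: list.copy() creates independent copy.
Step by step:
`a = [9, 6, 5]` → a = [9, 6, 5]
`b = a.copy()` → b = [9, 6, 5]
`a.append(309)` → a = [9, 6, 5, 309]
`print(a)` → prints [9, 6, 5, 309]
`print(b)` → prints [9, 6, 5]

Answer:
[9, 6, 5, 309]
[9, 6, 5]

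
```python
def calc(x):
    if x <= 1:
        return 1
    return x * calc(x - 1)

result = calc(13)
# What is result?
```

calc(13) = 13 * 12 * 11 * 10 * 9 * 8 * 7 * 6 * 5 * 4 * 3 * 2 * 1 = 6227020800

Answer: 6227020800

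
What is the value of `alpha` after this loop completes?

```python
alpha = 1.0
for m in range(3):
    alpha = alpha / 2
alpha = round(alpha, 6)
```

Halving LR 3 times: 1 / 2^3
`alpha` takes the values: 1.0 → 0.5 → 0.25 → 0.125

Answer: 0.125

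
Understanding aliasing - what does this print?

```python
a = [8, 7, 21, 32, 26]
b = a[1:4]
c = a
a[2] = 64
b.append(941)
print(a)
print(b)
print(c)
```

Key concept: slice vs alias.
Step by step:
`a = [8, 7, 21, 32, 26]` → a = [8, 7, 21, 32, 26]
`b = a[1:4]` → b = [7, 21, 32]
`c = a` → c = [8, 7, 21, 32, 26] (same object as a)
`a[2] = 64` → a = [8, 7, 64, 32, 26] (same object as c); c = [8, 7, 64, 32, 26] (same object as a)
`b.append(941)` → b = [7, 21, 32, 941]
`print(a)` → prints [8, 7, 64, 32, 26]
`print(b)` → prints [7, 21, 32, 941]
`print(c)` → prints [8, 7, 64, 32, 26]

Answer:
[8, 7, 64, 32, 26]
[7, 21, 32, 941]
[8, 7, 64, 32, 26]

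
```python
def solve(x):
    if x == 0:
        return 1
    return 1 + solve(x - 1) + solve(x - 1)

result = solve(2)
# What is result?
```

solve(x) = 1 + 2·solve(x-1), solve(0)=1. Closed form: (1+1)·2^2 - 1 = 7.

Answer: 7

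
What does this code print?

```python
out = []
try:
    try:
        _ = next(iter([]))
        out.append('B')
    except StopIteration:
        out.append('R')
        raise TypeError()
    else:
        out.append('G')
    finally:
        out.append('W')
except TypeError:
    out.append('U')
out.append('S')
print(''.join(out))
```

Execution trace: 'R' (inner except StopIteration) → 'W' (inner finally) → 'U' (outer except TypeError) → 'S' (after the try/except). Output: RWUS

Answer: RWUS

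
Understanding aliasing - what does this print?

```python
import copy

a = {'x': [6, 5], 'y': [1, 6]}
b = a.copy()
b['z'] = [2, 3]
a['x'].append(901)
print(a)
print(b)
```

Key concept: shallow copy of dict with mutable values.
Step by step:
`a = {'x': [6, 5], 'y': [1, 6]}` → a = {'x': [6, 5], 'y': [1, 6]}
`b = a.copy()` → b = {'x': [6, 5], 'y': [1, 6]}
`b['z'] = [2, 3]` → b = {'x': [6, 5], 'y': [1, 6], 'z': [2, 3]}
`a['x'].append(901)` → a = {'x': [6, 5, 901], 'y': [1, 6]}; b = {'x': [6, 5, 901], 'y': [1, 6], 'z': [2, 3]}
`print(a)` → prints {'x': [6, 5, 901], 'y': [1, 6]}
`print(b)` → prints {'x': [6, 5, 901], 'y': [1, 6], 'z': [2, 3]}

Answer:
{'x': [6, 5, 901], 'y': [1, 6]}
{'x': [6, 5, 901], 'y': [1, 6], 'z': [2, 3]}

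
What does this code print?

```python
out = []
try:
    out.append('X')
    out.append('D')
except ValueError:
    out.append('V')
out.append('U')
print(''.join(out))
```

Execution trace: 'X' (try body) → 'D' (try body, no exception) → 'U' (after the try/except). Output: XDU

Answer: XDU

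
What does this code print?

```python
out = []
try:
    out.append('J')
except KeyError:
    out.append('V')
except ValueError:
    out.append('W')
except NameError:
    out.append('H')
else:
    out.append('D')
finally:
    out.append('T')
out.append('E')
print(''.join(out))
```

Execution trace: 'J' (try body, no exception) → 'D' (else) → 'T' (finally) → 'E' (after the try/except). Output: JDTE

Answer: JDTE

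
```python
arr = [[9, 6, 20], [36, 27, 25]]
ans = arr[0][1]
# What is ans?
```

Trace:
`arr = [[9, 6, 20], [36, 27, 25]]` → arr = [[9, 6, 20], [36, 27, 25]]
`ans = arr[0][1]` → ans = 6
So ans = 6

Answer: 6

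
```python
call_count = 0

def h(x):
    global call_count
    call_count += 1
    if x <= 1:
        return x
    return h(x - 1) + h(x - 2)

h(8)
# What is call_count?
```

Calls(x) = 1 + Calls(x-1) + Calls(x-2); Calls(0)=Calls(1)=1. For x=8 this gives 67.

Answer: 67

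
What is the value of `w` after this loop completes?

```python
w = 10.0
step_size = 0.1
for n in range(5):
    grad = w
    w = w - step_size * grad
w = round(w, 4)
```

Gradient descent: w = 10.0 * (1 - 0.1)^5
`w` takes the values: 10.0 → 9.0 → 8.1 → 7.29 → 6.561 → 5.9049

Answer: 5.9049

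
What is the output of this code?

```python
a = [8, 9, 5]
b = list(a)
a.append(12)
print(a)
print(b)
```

Key concept: list() constructor creates copy.
Step by step:
`a = [8, 9, 5]` → a = [8, 9, 5]
`b = list(a)` → b = [8, 9, 5]
`a.append(12)` → a = [8, 9, 5, 12]
`print(a)` → prints [8, 9, 5, 12]
`print(b)` → prints [8, 9, 5]

Answer:
[8, 9, 5, 12]
[8, 9, 5]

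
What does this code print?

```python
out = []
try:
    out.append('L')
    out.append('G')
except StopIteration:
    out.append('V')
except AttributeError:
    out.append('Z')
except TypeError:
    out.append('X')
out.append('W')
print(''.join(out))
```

Execution trace: 'L' (try body) → 'G' (try body, no exception) → 'W' (after the try/except). Output: LGW

Answer: LGW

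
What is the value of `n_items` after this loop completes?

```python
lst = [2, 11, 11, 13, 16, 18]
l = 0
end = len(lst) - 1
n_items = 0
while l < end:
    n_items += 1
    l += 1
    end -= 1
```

Iterations until pointers meet (list length 6)
`n_items` takes the values: 0 → 1 → 2 → 3

Answer: 3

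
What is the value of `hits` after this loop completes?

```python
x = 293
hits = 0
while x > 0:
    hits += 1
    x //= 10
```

Count digits by repeated division by 10
`hits` takes the values: 0 → 1 → 2 → 3

Answer: 3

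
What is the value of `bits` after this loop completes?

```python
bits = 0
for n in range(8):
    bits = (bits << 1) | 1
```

Build 8 consecutive 1-bits: 0b11111111
`bits` takes the values: 0 → 1 → 3 → 7 → 15 → 31 → 63 → 127 → 255

Answer: 255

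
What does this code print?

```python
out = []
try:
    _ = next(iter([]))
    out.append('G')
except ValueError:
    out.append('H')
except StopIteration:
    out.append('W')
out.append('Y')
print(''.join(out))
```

Execution trace: 'W' (except StopIteration) → 'Y' (after the try/except). Output: WY

Answer: WY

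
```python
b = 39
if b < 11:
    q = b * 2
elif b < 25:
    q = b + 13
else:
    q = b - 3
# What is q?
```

Trace:
`b = 39` → b = 39
`if b < 11: ...` → b < 11 is False, b < 25 is False, take else branch → q = 36
So q = 36

Answer: 36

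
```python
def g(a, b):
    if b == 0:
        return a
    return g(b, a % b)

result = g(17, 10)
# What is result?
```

g(17, 10) -> g(10, 7) -> g(7, 3) -> g(3, 1) -> g(1, 0) -> 1

Answer: 1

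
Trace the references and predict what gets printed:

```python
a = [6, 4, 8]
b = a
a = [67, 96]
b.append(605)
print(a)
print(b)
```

Key concept: rebinding vs mutation: a is rebound to a new list, b still points at the original.
Step by step:
`a = [6, 4, 8]` → a = [6, 4, 8]
`b = a` → b = [6, 4, 8] (same object as a)
`a = [67, 96]` → a = [67, 96]
`b.append(605)` → b = [6, 4, 8, 605]
`print(a)` → prints [67, 96]
`print(b)` → prints [6, 4, 8, 605]

Answer:
[67, 96]
[6, 4, 8, 605]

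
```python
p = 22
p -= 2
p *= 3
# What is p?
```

Trace:
`p = 22` → p = 22
`p -= 2` → p = 20
`p *= 3` → p = 60
So p = 60

Answer: 60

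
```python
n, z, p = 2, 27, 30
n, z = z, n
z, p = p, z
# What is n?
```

Trace:
`n, z, p = 2, 27, 30` → n = 2; z = 27; p = 30
`n, z = z, n` → n = 27; z = 2
`z, p = p, z` → z = 30; p = 2
So n = 27

Answer: 27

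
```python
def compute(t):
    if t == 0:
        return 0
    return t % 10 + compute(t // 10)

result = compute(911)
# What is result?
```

Sum of digits of 911: 1 + 1 + 9 = 11

Answer: 11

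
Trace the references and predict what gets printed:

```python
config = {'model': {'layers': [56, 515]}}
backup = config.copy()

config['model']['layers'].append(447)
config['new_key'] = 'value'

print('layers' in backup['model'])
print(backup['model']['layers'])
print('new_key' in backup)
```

Key concept: shallow copy gotcha with nested dict.
Step by step:
`config = {'model': {'layers': [56, 515]}}` → config = {'model': {'layers': [56, 515]}}
`backup = config.copy()` → backup = {'model': {'layers': [56, 515]}}
`config['model']['layers'].append(447)` → config = {'model': {'layers': [56, 515, 447]}}; backup = {'model': {'layers': [56, 515, 447]}}
`config['new_key'] = 'value'` → config = {'model': {'layers': [56, 515, 447]}, 'new_key': 'value'}
`print('layers' in backup['model'])` → prints True
`print(backup['model']['layers'])` → prints [56, 515, 447]
`print('new_key' in backup)` → prints False

Answer:
True
[56, 515, 447]
False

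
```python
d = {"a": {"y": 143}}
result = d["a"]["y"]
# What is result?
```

Trace:
`d = {"a": {"y": 143}}` → d = {'a': {'y': 143}}
`result = d["a"]["y"]` → result = 143
So result = 143

Answer: 143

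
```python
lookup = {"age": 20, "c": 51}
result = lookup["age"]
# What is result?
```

Trace:
`lookup = {"age": 20, "c": 51}` → lookup = {'age': 20, 'c': 51}
`result = lookup["age"]` → result = 20
So result = 20

Answer: 20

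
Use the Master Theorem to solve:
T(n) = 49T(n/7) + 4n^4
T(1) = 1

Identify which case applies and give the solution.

a=49, b=7, f(n)=4n^4. log_7(49) = 2. Since c=4 > 2 and the regularity condition holds (49(n/7)^4 = (49/7^4)n^4 with 49/7^4 < 1), Case 3 applies: T(n) = Θ(f(n)) = O(n^4).

Answer: O(n^4) - Case 3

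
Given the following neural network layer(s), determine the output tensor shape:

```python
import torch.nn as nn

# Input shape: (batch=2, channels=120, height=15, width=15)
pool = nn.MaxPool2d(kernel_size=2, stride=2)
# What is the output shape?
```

Input: (2, 120, 15, 15) -> Output: (2, 120, 7, 7)

Answer: (2, 120, 7, 7)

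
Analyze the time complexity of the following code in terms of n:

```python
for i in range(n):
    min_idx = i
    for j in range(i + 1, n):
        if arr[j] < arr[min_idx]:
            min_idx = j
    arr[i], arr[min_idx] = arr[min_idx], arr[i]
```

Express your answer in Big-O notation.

This is Selection sort. Time complexity: O(n²).

Answer: O(n²)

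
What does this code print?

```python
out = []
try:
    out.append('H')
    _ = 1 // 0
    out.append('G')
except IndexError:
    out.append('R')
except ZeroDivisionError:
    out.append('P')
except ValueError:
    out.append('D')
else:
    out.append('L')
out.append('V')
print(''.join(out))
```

Execution trace: 'H' (try body) → 'P' (except ZeroDivisionError) → 'V' (after the try/except). Output: HPV

Answer: HPV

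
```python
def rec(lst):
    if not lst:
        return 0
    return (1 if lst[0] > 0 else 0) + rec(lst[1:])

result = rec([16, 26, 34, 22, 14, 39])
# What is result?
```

Count of positive elements in [16, 26, 34, 22, 14, 39] = 6

Answer: 6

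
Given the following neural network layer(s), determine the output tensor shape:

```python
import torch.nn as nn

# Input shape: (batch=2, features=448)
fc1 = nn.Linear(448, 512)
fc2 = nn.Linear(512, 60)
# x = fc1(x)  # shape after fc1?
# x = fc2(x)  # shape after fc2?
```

Input: (2, 448) -> after fc1: (2, 512) -> Output: (2, 60)

Answer: (2, 60)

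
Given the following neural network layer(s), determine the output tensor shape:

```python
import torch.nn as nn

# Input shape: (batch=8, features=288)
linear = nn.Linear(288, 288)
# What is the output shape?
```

Input: (8, 288) -> Output: (8, 288)

Answer: (8, 288)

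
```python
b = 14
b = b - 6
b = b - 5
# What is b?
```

Trace:
`b = 14` → b = 14
`b = b - 6` → b = 8
`b = b - 5` → b = 3
So b = 3

Answer: 3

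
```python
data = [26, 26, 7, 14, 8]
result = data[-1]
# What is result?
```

Trace:
`data = [26, 26, 7, 14, 8]` → data = [26, 26, 7, 14, 8]
`result = data[-1]` → result = 8
So result = 8

Answer: 8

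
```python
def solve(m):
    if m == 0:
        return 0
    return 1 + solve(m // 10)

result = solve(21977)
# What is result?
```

Count of digits of 21977: 5

Answer: 5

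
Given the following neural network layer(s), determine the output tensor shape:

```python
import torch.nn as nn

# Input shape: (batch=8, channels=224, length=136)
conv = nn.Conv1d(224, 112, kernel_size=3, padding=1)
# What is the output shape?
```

Input: (8, 224, 136) -> Output: (8, 112, 136)

Answer: (8, 112, 136)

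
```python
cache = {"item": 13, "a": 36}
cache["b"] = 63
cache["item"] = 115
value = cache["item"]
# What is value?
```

Trace:
`cache = {"item": 13, "a": 36}` → cache = {'item': 13, 'a': 36}
`cache["b"] = 63` → cache = {'item': 13, 'a': 36, 'b': 63}
`cache["item"] = 115` → cache = {'item': 115, 'a': 36, 'b': 63}
`value = cache["item"]` → value = 115
So value = 115

Answer: 115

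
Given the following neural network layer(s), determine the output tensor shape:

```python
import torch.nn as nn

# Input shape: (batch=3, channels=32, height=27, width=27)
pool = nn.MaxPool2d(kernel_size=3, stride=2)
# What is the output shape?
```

Input: (3, 32, 27, 27) -> Output: (3, 32, 13, 13)

Answer: (3, 32, 13, 13)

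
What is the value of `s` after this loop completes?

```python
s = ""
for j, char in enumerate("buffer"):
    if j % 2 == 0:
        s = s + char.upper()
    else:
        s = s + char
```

Uppercase even positions in 'buffer'
`s` takes the values: "" → "B" → "Bu" → "BuF" → "BuFf" → "BuFfE" → "BuFfEr"

Answer: "BuFfEr"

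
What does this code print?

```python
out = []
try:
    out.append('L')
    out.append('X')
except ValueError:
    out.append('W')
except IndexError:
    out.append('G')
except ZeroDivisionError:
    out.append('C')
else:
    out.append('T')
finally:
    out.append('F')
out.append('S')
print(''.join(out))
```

Execution trace: 'L' (try body) → 'X' (try body, no exception) → 'T' (else) → 'F' (finally) → 'S' (after the try/except). Output: LXTFS

Answer: LXTFS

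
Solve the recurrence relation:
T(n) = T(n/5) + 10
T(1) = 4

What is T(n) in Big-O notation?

Each step divides n by 5 and adds 10. After log_5(n) steps we reach T(1)=4. So T(n) = 10·log_5(n) + 4 = O(log n).

Answer: O(log n)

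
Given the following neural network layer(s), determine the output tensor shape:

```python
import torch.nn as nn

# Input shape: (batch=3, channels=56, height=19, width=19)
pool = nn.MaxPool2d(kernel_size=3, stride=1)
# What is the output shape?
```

Input: (3, 56, 19, 19) -> Output: (3, 56, 17, 17)

Answer: (3, 56, 17, 17)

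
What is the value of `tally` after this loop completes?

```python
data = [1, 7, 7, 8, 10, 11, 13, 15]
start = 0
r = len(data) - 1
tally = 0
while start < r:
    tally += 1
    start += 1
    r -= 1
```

Iterations until pointers meet (list length 8)
`tally` takes the values: 0 → 1 → 2 → 3 → 4

Answer: 4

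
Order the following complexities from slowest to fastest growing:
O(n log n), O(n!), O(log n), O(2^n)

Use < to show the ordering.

Ordered by growth rate: O(log n) < O(n log n) < O(2^n) < O(n!)

Answer: O(log n) < O(n log n) < O(2^n) < O(n!)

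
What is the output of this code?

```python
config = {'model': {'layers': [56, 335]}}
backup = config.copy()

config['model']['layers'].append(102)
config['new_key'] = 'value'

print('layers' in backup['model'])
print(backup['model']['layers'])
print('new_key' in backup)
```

Key concept: shallow copy gotcha with nested dict.
Step by step:
`config = {'model': {'layers': [56, 335]}}` → config = {'model': {'layers': [56, 335]}}
`backup = config.copy()` → backup = {'model': {'layers': [56, 335]}}
`config['model']['layers'].append(102)` → config = {'model': {'layers': [56, 335, 102]}}; backup = {'model': {'layers': [56, 335, 102]}}
`config['new_key'] = 'value'` → config = {'model': {'layers': [56, 335, 102]}, 'new_key': 'value'}
`print('layers' in backup['model'])` → prints True
`print(backup['model']['layers'])` → prints [56, 335, 102]
`print('new_key' in backup)` → prints False

Answer:
True
[56, 335, 102]
False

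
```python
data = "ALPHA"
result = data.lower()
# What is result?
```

Trace:
`data = "ALPHA"` → data = 'ALPHA'
`result = data.lower()` → result = 'alpha'
So result = 'alpha'

Answer: 'alpha'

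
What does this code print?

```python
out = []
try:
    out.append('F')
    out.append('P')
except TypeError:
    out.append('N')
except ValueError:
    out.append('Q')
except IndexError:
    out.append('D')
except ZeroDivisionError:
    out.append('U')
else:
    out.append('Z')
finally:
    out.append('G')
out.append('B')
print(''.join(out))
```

Execution trace: 'F' (try body) → 'P' (try body, no exception) → 'Z' (else) → 'G' (finally) → 'B' (after the try/except). Output: FPZGB

Answer: FPZGB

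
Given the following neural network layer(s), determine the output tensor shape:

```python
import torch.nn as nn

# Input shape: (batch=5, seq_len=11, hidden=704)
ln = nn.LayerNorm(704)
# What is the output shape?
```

Input: (5, 11, 704) -> Output: (5, 11, 704)

Answer: (5, 11, 704)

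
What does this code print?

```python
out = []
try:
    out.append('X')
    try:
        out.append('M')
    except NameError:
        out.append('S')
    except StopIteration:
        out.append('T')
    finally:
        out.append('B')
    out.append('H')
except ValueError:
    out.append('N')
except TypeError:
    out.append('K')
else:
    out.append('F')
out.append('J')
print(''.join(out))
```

Execution trace: 'X' (try body) → 'M' (inner try body, no exception) → 'B' (inner finally) → 'H' (try body, no exception) → 'F' (else) → 'J' (after the try/except). Output: XMBHFJ

Answer: XMBHFJ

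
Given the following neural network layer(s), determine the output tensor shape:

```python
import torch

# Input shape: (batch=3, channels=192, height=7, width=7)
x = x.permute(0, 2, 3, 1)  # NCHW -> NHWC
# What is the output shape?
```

Input: (3, 192, 7, 7) -> Output: (3, 7, 7, 192)

Answer: (3, 7, 7, 192)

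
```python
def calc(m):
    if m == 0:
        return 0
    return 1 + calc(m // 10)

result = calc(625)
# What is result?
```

Count of digits of 625: 3

Answer: 3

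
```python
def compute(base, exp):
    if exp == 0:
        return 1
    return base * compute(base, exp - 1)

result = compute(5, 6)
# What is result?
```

compute(5, 6) = 5 * 5 * 5 * 5 * 5 * 5 = 15625

Answer: 15625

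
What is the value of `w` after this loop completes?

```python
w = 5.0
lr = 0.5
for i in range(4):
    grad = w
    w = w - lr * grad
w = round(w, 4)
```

Gradient descent: w = 5.0 * (1 - 0.5)^4
`w` takes the values: 5.0 → 2.5 → 1.25 → 0.625 → 0.3125

Answer: 0.3125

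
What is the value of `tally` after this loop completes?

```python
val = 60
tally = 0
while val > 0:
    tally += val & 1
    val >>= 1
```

Count set bits in 60 (binary: 0b111100)
`tally` takes the values: 0 → 1 → 2 → 3 → 4

Answer: 4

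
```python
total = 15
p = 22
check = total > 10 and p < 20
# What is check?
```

Trace:
`total = 15` → total = 15
`p = 22` → p = 22
`check = total > 10 and p < 20` → check = False
So check = False

Answer: False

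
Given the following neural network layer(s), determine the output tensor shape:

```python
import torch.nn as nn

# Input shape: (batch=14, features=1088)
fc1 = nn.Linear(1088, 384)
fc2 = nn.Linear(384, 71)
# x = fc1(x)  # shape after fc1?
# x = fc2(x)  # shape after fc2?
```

Input: (14, 1088) -> after fc1: (14, 384) -> Output: (14, 71)

Answer: (14, 71)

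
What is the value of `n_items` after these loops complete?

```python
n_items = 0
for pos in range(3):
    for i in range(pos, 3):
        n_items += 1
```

Upper triangle: 3 + 2 + ... + 1
`n_items` takes the values: 0 → 1 → 2 → 3 → 4 → 5 → 6

Answer: 6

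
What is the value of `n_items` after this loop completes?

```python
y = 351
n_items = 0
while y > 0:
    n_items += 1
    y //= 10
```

Count digits by repeated division by 10
`n_items` takes the values: 0 → 1 → 2 → 3

Answer: 3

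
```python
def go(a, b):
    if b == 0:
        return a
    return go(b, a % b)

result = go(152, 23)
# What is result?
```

go(152, 23) -> go(23, 14) -> go(14, 9) -> go(9, 5) -> go(5, 4) -> go(4, 1) -> go(1, 0) -> 1

Answer: 1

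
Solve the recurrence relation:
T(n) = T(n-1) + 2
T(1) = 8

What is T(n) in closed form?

Unrolling: T(n) = T(1) + 2·(n-1) = 8 + 2(n-1) = 2n + 6.

Answer: T(n) = 2n + 6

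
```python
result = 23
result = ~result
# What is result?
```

Trace:
`result = 23` → result = 23
`result = ~result` → result = -24
So result = -24

Answer: -24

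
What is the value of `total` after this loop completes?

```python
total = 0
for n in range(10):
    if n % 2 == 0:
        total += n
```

Sum of even numbers 0 to 9
`total` takes the values: 0 → 2 → 6 → 12 → 20

Answer: 20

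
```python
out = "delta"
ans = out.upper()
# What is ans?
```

Trace:
`out = "delta"` → out = 'delta'
`ans = out.upper()` → ans = 'DELTA'
So ans = 'DELTA'

Answer: 'DELTA'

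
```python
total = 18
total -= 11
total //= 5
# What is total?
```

Trace:
`total = 18` → total = 18
`total -= 11` → total = 7
`total //= 5` → total = 1
So total = 1

Answer: 1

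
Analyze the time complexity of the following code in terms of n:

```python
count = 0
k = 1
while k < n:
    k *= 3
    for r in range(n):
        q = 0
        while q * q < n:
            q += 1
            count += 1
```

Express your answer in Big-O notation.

Each loop level contributes: log n × n × √n. Multiplying the contributions gives O(n√n log n).

Answer: O(n√n log n)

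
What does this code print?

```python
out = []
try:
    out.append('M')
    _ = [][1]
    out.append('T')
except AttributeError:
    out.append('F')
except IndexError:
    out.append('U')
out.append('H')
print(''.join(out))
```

Execution trace: 'M' (try body) → 'U' (except IndexError) → 'H' (after the try/except). Output: MUH

Answer: MUH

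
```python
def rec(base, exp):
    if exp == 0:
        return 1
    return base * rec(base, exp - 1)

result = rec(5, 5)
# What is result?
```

rec(5, 5) = 5 * 5 * 5 * 5 * 5 = 3125

Answer: 3125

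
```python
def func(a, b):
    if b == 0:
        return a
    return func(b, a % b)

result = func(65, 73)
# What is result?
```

func(65, 73) -> func(73, 65) -> func(65, 8) -> func(8, 1) -> func(1, 0) -> 1

Answer: 1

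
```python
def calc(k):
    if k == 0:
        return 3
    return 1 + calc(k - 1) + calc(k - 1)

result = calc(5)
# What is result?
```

calc(k) = 1 + 2·calc(k-1), calc(0)=3. Closed form: (3+1)·2^5 - 1 = 127.

Answer: 127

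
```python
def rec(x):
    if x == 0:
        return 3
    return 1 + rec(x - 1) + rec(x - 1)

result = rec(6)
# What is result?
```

rec(x) = 1 + 2·rec(x-1), rec(0)=3. Closed form: (3+1)·2^6 - 1 = 255.

Answer: 255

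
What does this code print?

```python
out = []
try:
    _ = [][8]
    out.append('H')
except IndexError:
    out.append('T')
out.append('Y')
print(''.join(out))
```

Execution trace: 'T' (except IndexError) → 'Y' (after the try/except). Output: TY

Answer: TY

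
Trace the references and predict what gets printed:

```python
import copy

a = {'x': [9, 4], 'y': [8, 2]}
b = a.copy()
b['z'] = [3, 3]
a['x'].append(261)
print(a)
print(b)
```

Key concept: shallow copy of dict with mutable values.
Step by step:
`a = {'x': [9, 4], 'y': [8, 2]}` → a = {'x': [9, 4], 'y': [8, 2]}
`b = a.copy()` → b = {'x': [9, 4], 'y': [8, 2]}
`b['z'] = [3, 3]` → b = {'x': [9, 4], 'y': [8, 2], 'z': [3, 3]}
`a['x'].append(261)` → a = {'x': [9, 4, 261], 'y': [8, 2]}; b = {'x': [9, 4, 261], 'y': [8, 2], 'z': [3, 3]}
`print(a)` → prints {'x': [9, 4, 261], 'y': [8, 2]}
`print(b)` → prints {'x': [9, 4, 261], 'y': [8, 2], 'z': [3, 3]}

Answer:
{'x': [9, 4, 261], 'y': [8, 2]}
{'x': [9, 4, 261], 'y': [8, 2], 'z': [3, 3]}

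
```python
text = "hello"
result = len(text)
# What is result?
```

Trace:
`text = "hello"` → text = 'hello'
`result = len(text)` → result = 5
So result = 5

Answer: 5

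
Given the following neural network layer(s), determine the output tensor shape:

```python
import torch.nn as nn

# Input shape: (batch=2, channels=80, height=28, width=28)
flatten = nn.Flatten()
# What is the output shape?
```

Input: (2, 80, 28, 28) -> Output: (2, 62720)

Answer: (2, 62720)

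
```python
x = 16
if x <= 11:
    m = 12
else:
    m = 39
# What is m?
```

Trace:
`x = 16` → x = 16
`if x <= 11: ...` → x <= 11 is False, take else branch → m = 39
So m = 39

Answer: 39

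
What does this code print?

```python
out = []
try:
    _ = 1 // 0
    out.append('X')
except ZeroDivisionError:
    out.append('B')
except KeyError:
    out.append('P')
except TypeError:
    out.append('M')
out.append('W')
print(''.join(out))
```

Execution trace: 'B' (except ZeroDivisionError) → 'W' (after the try/except). Output: BW

Answer: BW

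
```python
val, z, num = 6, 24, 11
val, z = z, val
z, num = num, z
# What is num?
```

Trace:
`val, z, num = 6, 24, 11` → val = 6; z = 24; num = 11
`val, z = z, val` → val = 24; z = 6
`z, num = num, z` → z = 11; num = 6
So num = 6

Answer: 6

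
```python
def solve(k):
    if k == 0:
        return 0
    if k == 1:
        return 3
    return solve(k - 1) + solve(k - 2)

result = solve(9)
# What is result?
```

Build up from base cases: solve(0)=0, solve(1)=3, solve(2)=3, solve(3)=6, solve(4)=9, solve(5)=15, solve(6)=24, ..., solve(9)=102

Answer: 102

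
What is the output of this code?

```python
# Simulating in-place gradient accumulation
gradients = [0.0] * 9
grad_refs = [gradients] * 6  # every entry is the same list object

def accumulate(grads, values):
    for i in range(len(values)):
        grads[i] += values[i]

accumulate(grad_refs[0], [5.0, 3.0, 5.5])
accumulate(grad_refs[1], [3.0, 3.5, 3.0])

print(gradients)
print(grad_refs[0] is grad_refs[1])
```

Key concept: gradient accumulation aliasing.
Step by step:
`gradients = [0.0] * 9` → gradients = [0.0, 0.0, 0.0, 0.0, 0.0, 0.0, 0.0, 0.0, 0.0]
`grad_refs = [gradients] * 6` → grad_refs = [[0.0, 0.0, 0.0, 0.0, 0.0, 0.0, 0.0, 0.0, 0.0], [0.0, 0.0, 0.0, 0.0, 0.0, 0.0, 0.0, 0.0, 0.0], [0.0, 0.0, 0.0, 0.0, 0.0, 0.0, 0.0, 0.0, 0.0], [0.0, 0.0, 0.0, 0.0, 0.0, 0.0, 0.0, 0.0, 0.0], [0.0, 0.0, 0.0, 0.0, 0.0, 0.0, 0.0, 0.0, 0.0], [0.0, 0.0, 0.0, 0.0, 0.0, 0.0, 0.0, 0.0, 0.0]]
`accumulate(grad_refs[0], [5.0, 3.0, 5.5])` → gradients = [5.0, 3.0, 5.5, 0.0, 0.0, 0.0, 0.0, 0.0, 0.0]; grad_refs = [[5.0, 3.0, 5.5, 0.0, 0.0, 0.0, 0.0, 0.0, 0.0], [5.0, 3.0, 5.5, 0.0, 0.0, 0.0, 0.0, 0.0, 0.0], [5.0, 3.0, 5.5, 0.0, 0.0, 0.0, 0.0, 0.0, 0.0], [5.0, 3.0, 5.5, 0.0, 0.0, 0.0, 0.0, 0.0, 0.0], [5.0, 3.0, 5.5, 0.0, 0.0, 0.0, 0.0, 0.0, 0.0], [5.0, 3.0, 5.5, 0.0, 0.0, 0.0, 0.0, 0.0, 0.0]]
`accumulate(grad_refs[1], [3.0, 3.5, 3.0])` → gradients = [8.0, 6.5, 8.5, 0.0, 0.0, 0.0, 0.0, 0.0, 0.0]; grad_refs = [[8.0, 6.5, 8.5, 0.0, 0.0, 0.0, 0.0, 0.0, 0.0], [8.0, 6.5, 8.5, 0.0, 0.0, 0.0, 0.0, 0.0, 0.0], [8.0, 6.5, 8.5, 0.0, 0.0, 0.0, 0.0, 0.0, 0.0], [8.0, 6.5, 8.5, 0.0, 0.0, 0.0, 0.0, 0.0, 0.0], [8.0, 6.5, 8.5, 0.0, 0.0, 0.0, 0.0, 0.0, 0.0], [8.0, 6.5, 8.5, 0.0, 0.0, 0.0, 0.0, 0.0, 0.0]]
`print(gradients)` → prints [8.0, 6.5, 8.5, 0.0, 0.0, 0.0, 0.0, 0.0, 0.0]
`print(grad_refs[0] is grad_refs[1])` → prints True

Answer:
[8.0, 6.5, 8.5, 0.0, 0.0, 0.0, 0.0, 0.0, 0.0]
True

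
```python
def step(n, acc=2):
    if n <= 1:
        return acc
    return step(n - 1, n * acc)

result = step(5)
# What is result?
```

Accumulator trace (n, acc): (5, 2) -> (4, 10) -> (3, 40) -> (2, 120) -> (1, 240) -> return 240

Answer: 240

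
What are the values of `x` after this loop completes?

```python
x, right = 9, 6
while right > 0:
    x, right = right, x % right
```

GCD of 9 and 6
`x` takes the values: 9 → 6 → 3

Answer: 3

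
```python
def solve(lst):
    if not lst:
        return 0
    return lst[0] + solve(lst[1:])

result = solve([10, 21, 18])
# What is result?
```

10 + 21 + 18 + 0 = 49

Answer: 49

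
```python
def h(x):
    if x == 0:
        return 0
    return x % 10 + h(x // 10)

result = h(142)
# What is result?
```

Sum of digits of 142: 2 + 4 + 1 = 7

Answer: 7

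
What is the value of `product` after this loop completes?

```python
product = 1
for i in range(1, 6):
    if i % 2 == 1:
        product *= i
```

Product of odd numbers 1 to 5
`product` takes the values: 1 → 3 → 15

Answer: 15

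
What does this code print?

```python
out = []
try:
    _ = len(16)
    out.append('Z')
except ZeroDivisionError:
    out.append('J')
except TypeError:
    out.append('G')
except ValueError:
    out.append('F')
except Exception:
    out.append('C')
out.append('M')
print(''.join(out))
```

Execution trace: 'G' (except TypeError) → 'M' (after the try/except). Output: GM

Answer: GM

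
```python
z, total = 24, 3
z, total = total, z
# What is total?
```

Trace:
`z, total = 24, 3` → z = 24; total = 3
`z, total = total, z` → z = 3; total = 24
So total = 24

Answer: 24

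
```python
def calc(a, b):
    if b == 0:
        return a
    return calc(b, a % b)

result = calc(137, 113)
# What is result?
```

calc(137, 113) -> calc(113, 24) -> calc(24, 17) -> calc(17, 7) -> calc(7, 3) -> calc(3, 1) -> calc(1, 0) -> 1

Answer: 1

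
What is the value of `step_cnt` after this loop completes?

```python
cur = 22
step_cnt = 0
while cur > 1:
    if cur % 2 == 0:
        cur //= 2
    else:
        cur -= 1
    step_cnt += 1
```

Steps to reduce 22 to 1
`step_cnt` takes the values: 0 → 1 → 2 → 3 → 4 → 5 → 6

Answer: 6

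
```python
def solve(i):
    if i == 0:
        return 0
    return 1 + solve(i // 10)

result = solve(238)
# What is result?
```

Count of digits of 238: 3

Answer: 3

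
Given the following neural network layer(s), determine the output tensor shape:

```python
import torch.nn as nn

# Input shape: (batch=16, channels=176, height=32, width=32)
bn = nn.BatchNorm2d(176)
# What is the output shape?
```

Input: (16, 176, 32, 32) -> Output: (16, 176, 32, 32)

Answer: (16, 176, 32, 32)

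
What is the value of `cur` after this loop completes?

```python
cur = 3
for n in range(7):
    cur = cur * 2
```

Multiply by 2, 7 times: 3 * 2^7 = 384
`cur` takes the values: 3 → 6 → 12 → 24 → 48 → 96 → 192 → 384

Answer: 384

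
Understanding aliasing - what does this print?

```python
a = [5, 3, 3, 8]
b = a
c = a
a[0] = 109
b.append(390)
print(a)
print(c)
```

Key concept: multiple aliases.
Step by step:
`a = [5, 3, 3, 8]` → a = [5, 3, 3, 8]
`b = a` → b = [5, 3, 3, 8] (same object as a)
`c = a` → c = [5, 3, 3, 8] (same object as a, b)
`a[0] = 109` → a = [109, 3, 3, 8] (same object as b, c); b = [109, 3, 3, 8] (same object as a, c); c = [109, 3, 3, 8] (same object as a, b)
`b.append(390)` → a = [109, 3, 3, 8, 390] (same object as b, c); b = [109, 3, 3, 8, 390] (same object as a, c); c = [109, 3, 3, 8, 390] (same object as a, b)
`print(a)` → prints [109, 3, 3, 8, 390]
`print(c)` → prints [109, 3, 3, 8, 390]

Answer:
[109, 3, 3, 8, 390]
[109, 3, 3, 8, 390]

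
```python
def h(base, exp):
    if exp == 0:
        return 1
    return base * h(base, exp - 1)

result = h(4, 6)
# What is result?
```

h(4, 6) = 4 * 4 * 4 * 4 * 4 * 4 = 4096

Answer: 4096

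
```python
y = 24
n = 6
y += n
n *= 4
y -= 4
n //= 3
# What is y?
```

Trace:
`y = 24` → y = 24
`n = 6` → n = 6
`y += n` → y = 30
`n *= 4` → n = 24
`y -= 4` → y = 26
`n //= 3` → n = 8
So y = 26

Answer: 26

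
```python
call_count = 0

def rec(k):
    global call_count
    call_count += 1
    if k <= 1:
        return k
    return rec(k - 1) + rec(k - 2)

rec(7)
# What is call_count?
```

Calls(k) = 1 + Calls(k-1) + Calls(k-2); Calls(0)=Calls(1)=1. For k=7 this gives 41.

Answer: 41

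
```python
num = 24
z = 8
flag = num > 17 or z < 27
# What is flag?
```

Trace:
`num = 24` → num = 24
`z = 8` → z = 8
`flag = num > 17 or z < 27` → flag = True
So flag = True

Answer: True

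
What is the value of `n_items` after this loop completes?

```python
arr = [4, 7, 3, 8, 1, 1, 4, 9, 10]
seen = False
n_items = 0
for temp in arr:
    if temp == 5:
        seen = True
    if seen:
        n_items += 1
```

Count elements after first 5 in [4, 7, 3, 8, 1, 1, 4, 9, 10]
`n_items` takes the values: 0

Answer: 0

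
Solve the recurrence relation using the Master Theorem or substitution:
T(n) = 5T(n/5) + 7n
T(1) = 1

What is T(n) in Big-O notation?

By Master Theorem: a=5, b=5, f(n)=7n. Since log_5(5) = 1 and f(n) = Θ(n^1), Case 2 applies. T(n) = O(n log n).

Answer: O(n log n)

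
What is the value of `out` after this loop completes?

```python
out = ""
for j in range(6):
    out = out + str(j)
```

Concatenate digits 0 to 5
`out` takes the values: "" → "0" → "01" → "012" → "0123" → "01234" → "012345"

Answer: "012345"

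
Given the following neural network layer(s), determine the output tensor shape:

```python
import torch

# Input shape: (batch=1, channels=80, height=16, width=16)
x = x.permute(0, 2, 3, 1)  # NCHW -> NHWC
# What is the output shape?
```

Input: (1, 80, 16, 16) -> Output: (1, 16, 16, 80)

Answer: (1, 16, 16, 80)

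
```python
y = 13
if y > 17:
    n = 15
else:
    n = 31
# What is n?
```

Trace:
`y = 13` → y = 13
`if y > 17: ...` → y > 17 is False, take else branch → n = 31
So n = 31

Answer: 31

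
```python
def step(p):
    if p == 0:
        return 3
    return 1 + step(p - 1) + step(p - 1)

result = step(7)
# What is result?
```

step(p) = 1 + 2·step(p-1), step(0)=3. Closed form: (3+1)·2^7 - 1 = 511.

Answer: 511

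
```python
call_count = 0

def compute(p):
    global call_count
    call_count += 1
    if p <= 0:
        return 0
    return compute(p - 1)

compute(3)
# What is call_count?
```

Linear recursion stepping by 1: 4 calls from p=3 down to ≤0.

Answer: 4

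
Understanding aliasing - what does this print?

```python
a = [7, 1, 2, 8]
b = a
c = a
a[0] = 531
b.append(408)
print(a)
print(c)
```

Key concept: multiple aliases.
Step by step:
`a = [7, 1, 2, 8]` → a = [7, 1, 2, 8]
`b = a` → b = [7, 1, 2, 8] (same object as a)
`c = a` → c = [7, 1, 2, 8] (same object as a, b)
`a[0] = 531` → a = [531, 1, 2, 8] (same object as b, c); b = [531, 1, 2, 8] (same object as a, c); c = [531, 1, 2, 8] (same object as a, b)
`b.append(408)` → a = [531, 1, 2, 8, 408] (same object as b, c); b = [531, 1, 2, 8, 408] (same object as a, c); c = [531, 1, 2, 8, 408] (same object as a, b)
`print(a)` → prints [531, 1, 2, 8, 408]
`print(c)` → prints [531, 1, 2, 8, 408]

Answer:
[531, 1, 2, 8, 408]
[531, 1, 2, 8, 408]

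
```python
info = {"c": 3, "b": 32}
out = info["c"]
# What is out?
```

Trace:
`info = {"c": 3, "b": 32}` → info = {'c': 3, 'b': 32}
`out = info["c"]` → out = 3
So out = 3

Answer: 3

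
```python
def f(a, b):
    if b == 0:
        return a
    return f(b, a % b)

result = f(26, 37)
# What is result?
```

f(26, 37) -> f(37, 26) -> f(26, 11) -> f(11, 4) -> f(4, 3) -> f(3, 1) -> f(1, 0) -> 1

Answer: 1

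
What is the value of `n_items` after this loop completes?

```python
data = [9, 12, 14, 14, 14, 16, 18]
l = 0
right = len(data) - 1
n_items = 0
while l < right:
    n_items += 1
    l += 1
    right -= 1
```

Iterations until pointers meet (list length 7)
`n_items` takes the values: 0 → 1 → 2 → 3

Answer: 3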